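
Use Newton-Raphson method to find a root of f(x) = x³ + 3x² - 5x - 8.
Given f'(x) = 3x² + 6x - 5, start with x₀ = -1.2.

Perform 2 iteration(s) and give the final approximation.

f(x) = x³ + 3x² - 5x - 8
f'(x) = 3x² + 6x - 5
x₀ = -1.2

Newton-Raphson formula: x_{n+1} = x_n - f(x_n)/f'(x_n)

Iteration 1:
  f(-1.200000) = 0.592000
  f'(-1.200000) = -7.880000
  x_1 = -1.200000 - 0.592000/(-7.880000) = -1.124873
Iteration 2:
  f(-1.124873) = -0.002962
  f'(-1.124873) = -7.953220
  x_2 = -1.124873 - (-0.002962)/(-7.953220) = -1.125246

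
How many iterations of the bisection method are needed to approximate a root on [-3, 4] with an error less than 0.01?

We need (b-a)/2^n ≤ 0.01
(4 - (-3))/2^n ≤ 0.01
7/2^n ≤ 0.01
2^n ≥ 700
n ≥ log₂(700) = 9.45
n ≥ 10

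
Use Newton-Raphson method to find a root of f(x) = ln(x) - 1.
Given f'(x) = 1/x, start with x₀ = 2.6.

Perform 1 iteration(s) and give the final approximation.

f(x) = ln(x) - 1
f'(x) = 1/x
x₀ = 2.6

Newton-Raphson formula: x_{n+1} = x_n - f(x_n)/f'(x_n)

Iteration 1:
  f(2.600000) = -0.044489
  f'(2.600000) = 0.384615
  x_1 = 2.600000 - (-0.044489)/0.384615 = 2.715670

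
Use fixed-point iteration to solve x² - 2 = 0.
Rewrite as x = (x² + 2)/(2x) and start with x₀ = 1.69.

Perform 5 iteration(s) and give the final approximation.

Equation: x² - 2 = 0
Fixed-point form: x = (x² + 2)/(2x)
x₀ = 1.69

x_1 = g(1.690000) = 1.436716
x_2 = g(1.436716) = 1.414390
x_3 = g(1.414390) = 1.414214
x_4 = g(1.414214) = 1.414214
x_5 = g(1.414214) = 1.414214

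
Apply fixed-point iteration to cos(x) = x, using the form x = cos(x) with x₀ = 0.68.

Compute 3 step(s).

Equation: cos(x) = x
Fixed-point form: x = cos(x)
x₀ = 0.68

x_1 = g(0.680000) = 0.777573
x_2 = g(0.777573) = 0.712618
x_3 = g(0.712618) = 0.756652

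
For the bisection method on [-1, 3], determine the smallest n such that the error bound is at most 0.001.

We need (b-a)/2^n ≤ 0.001
(3 - (-1))/2^n ≤ 0.001
4/2^n ≤ 0.001
2^n ≥ 4000
n ≥ log₂(4000) = 11.97
n ≥ 12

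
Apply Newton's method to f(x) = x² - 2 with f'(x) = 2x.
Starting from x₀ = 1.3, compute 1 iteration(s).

f(x) = x² - 2
f'(x) = 2x
x₀ = 1.3

Newton-Raphson formula: x_{n+1} = x_n - f(x_n)/f'(x_n)

Iteration 1:
  f(1.300000) = -0.310000
  f'(1.300000) = 2.600000
  x_1 = 1.300000 - (-0.310000)/2.600000 = 1.419231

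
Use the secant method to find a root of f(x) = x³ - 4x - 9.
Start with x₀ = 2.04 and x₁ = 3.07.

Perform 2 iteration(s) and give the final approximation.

f(x) = x³ - 4x - 9
x₀ = 2.04, x₁ = 3.07

Secant formula: x_{n+1} = x_n - f(x_n)(x_n - x_{n-1})/(f(x_n) - f(x_{n-1}))

Iteration 1:
  f(2.040000) = -8.670336
  f(3.070000) = 7.654443
  x_2 = 3.070000 - 7.654443×(3.070000 - 2.040000)/(7.654443 - (-8.670336))
       = 2.587049
Iteration 2:
  f(3.070000) = 7.654443
  f(2.587049) = -2.033544
  x_3 = 2.587049 - (-2.033544)×(2.587049 - 3.070000)/(-2.033544 - 7.654443)
       = 2.688422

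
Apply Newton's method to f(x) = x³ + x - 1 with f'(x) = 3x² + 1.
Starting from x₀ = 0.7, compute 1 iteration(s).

f(x) = x³ + x - 1
f'(x) = 3x² + 1
x₀ = 0.7

Newton-Raphson formula: x_{n+1} = x_n - f(x_n)/f'(x_n)

Iteration 1:
  f(0.700000) = 0.043000
  f'(0.700000) = 2.470000
  x_1 = 0.700000 - 0.043000/2.470000 = 0.682591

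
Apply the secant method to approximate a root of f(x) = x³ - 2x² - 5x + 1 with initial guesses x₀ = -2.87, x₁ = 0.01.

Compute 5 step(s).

f(x) = x³ - 2x² - 5x + 1
x₀ = -2.87, x₁ = 0.01

Secant formula: x_{n+1} = x_n - f(x_n)(x_n - x_{n-1})/(f(x_n) - f(x_{n-1}))

Iteration 1:
  f(-2.870000) = -24.763703
  f(0.010000) = 0.949801
  x_2 = 0.010000 - 0.949801×(0.010000 - (-2.870000))/(0.949801 - (-24.763703))
       = -0.096381
Iteration 2:
  f(0.010000) = 0.949801
  f(-0.096381) = 1.462431
  x_3 = -0.096381 - 1.462431×(-0.096381 - 0.010000)/(1.462431 - 0.949801)
       = 0.207103
Iteration 3:
  f(-0.096381) = 1.462431
  f(0.207103) = -0.112414
  x_4 = 0.207103 - (-0.112414)×(0.207103 - (-0.096381))/(-0.112414 - 1.462431)
       = 0.185440
Iteration 4:
  f(0.207103) = -0.112414
  f(0.185440) = 0.010402
  x_5 = 0.185440 - 0.010402×(0.185440 - 0.207103)/(0.010402 - (-0.112414))
       = 0.187275
Iteration 5:
  f(0.185440) = 0.010402
  f(0.187275) = 0.000052
  x_6 = 0.187275 - 0.000052×(0.187275 - 0.185440)/(0.000052 - 0.010402)
       = 0.187284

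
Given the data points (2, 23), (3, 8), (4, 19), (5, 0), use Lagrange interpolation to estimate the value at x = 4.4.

Lagrange interpolation formula:
P(x) = Σ yᵢ × Lᵢ(x)
where Lᵢ(x) = Π_{j≠i} (x - xⱼ)/(xᵢ - xⱼ)

L_0(4.4) = (4.4 - 3)/(2 - 3) × (4.4 - 4)/(2 - 4) × (4.4 - 5)/(2 - 5) = 0.056000
L_1(4.4) = (4.4 - 2)/(3 - 2) × (4.4 - 4)/(3 - 4) × (4.4 - 5)/(3 - 5) = -0.288000
L_2(4.4) = (4.4 - 2)/(4 - 2) × (4.4 - 3)/(4 - 3) × (4.4 - 5)/(4 - 5) = 1.008000
L_3(4.4) = (4.4 - 2)/(5 - 2) × (4.4 - 3)/(5 - 3) × (4.4 - 4)/(5 - 4) = 0.224000

P(4.4) = 23×L_0(4.4) + 8×L_1(4.4) + 19×L_2(4.4) + 0×L_3(4.4)
P(4.4) = 18.136000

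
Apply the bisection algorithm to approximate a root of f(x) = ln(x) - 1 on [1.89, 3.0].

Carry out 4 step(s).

f(x) = ln(x) - 1
Initial interval: [1.89, 3.0]

Iteration 1:
  c_1 = (1.890000 + 3.000000)/2 = 2.445000
  f(c_1) = f(2.445000) = -0.105955
  f(a) × f(c) ≥ 0, new interval: [2.445000, 3.000000]
Iteration 2:
  c_2 = (2.445000 + 3.000000)/2 = 2.722500
  f(c_2) = f(2.722500) = 0.001551
  f(a) × f(c) < 0, new interval: [2.445000, 2.722500]
Iteration 3:
  c_3 = (2.445000 + 2.722500)/2 = 2.583750
  f(c_3) = f(2.583750) = -0.050758
  f(a) × f(c) ≥ 0, new interval: [2.583750, 2.722500]
Iteration 4:
  c_4 = (2.583750 + 2.722500)/2 = 2.653125
  f(c_4) = f(2.653125) = -0.024262
  f(a) × f(c) ≥ 0, new interval: [2.653125, 2.722500]

After 4 iteration(s), the approximation is c_4 = 2.653125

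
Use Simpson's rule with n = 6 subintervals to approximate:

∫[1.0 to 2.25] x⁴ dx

f(x) = x⁴
a = 1.0, b = 2.25, n = 6
h = (b - a)/n = 0.208333

Simpson's rule: (h/3)[f(x₀) + 4f(x₁) + 2f(x₂) + ... + f(xₙ)]

x_0 = 1.0000, f(x_0) = 1.000000, coefficient = 1
x_1 = 1.2083, f(x_1) = 2.131803, coefficient = 4
x_2 = 1.4167, f(x_2) = 4.027826, coefficient = 2
x_3 = 1.6250, f(x_3) = 6.972900, coefficient = 4
x_4 = 1.8333, f(x_4) = 11.297068, coefficient = 2
x_5 = 2.0417, f(x_5) = 17.375582, coefficient = 4
x_6 = 2.2500, f(x_6) = 25.628906, coefficient = 1

I ≈ (0.208333/3) × 163.199834 = 11.333322
Exact value: 11.333008
Error: 0.000314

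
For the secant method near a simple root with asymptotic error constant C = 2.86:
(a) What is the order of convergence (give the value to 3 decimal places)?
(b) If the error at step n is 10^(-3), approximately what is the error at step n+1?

(a) Secant method has superlinear convergence with order φ = (1+√5)/2 ≈ 1.618.
    This means |e_{n+1}| ≈ C|e_n|^1.618.

(b) With |e_n| = 10^(-3) and C = 2.86:
    |e_{n+1}| ≈ 2.86 × (10^(-3))^1.618 = 2.86 × 10^(-4.85)

(a) ≈ 1.618 (golden ratio); (b) |e_{n+1}| ≈ 4.002e-05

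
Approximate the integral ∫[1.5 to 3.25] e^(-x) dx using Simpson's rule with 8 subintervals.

f(x) = e^(-x)
a = 1.5, b = 3.25, n = 8
h = (b - a)/n = 0.218750

Simpson's rule: (h/3)[f(x₀) + 4f(x₁) + 2f(x₂) + ... + f(xₙ)]

x_0 = 1.5000, f(x_0) = 0.223130, coefficient = 1
x_1 = 1.7188, f(x_1) = 0.179290, coefficient = 4
x_2 = 1.9375, f(x_2) = 0.144064, coefficient = 2
x_3 = 2.1562, f(x_3) = 0.115758, coefficient = 4
x_4 = 2.3750, f(x_4) = 0.093014, coefficient = 2
x_5 = 2.5938, f(x_5) = 0.074739, coefficient = 4
x_6 = 2.8125, f(x_6) = 0.060055, coefficient = 2
x_7 = 3.0312, f(x_7) = 0.048255, coefficient = 4
x_8 = 3.2500, f(x_8) = 0.038774, coefficient = 1

I ≈ (0.218750/3) × 2.528342 = 0.184358
Exact value: 0.184356
Error: 0.000002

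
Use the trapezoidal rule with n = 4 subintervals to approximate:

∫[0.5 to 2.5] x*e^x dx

f(x) = x*e^x
a = 0.5, b = 2.5, n = 4
h = (b - a)/n = 0.500000

Trapezoidal rule: (h/2)[f(x₀) + 2f(x₁) + 2f(x₂) + ... + f(xₙ)]

x_0 = 0.5000, f(x_0) = 0.824361, coefficient = 1
x_1 = 1.0000, f(x_1) = 2.718282, coefficient = 2
x_2 = 1.5000, f(x_2) = 6.722534, coefficient = 2
x_3 = 2.0000, f(x_3) = 14.778112, coefficient = 2
x_4 = 2.5000, f(x_4) = 30.456235, coefficient = 1

I ≈ (0.500000/2) × 79.718451 = 19.929613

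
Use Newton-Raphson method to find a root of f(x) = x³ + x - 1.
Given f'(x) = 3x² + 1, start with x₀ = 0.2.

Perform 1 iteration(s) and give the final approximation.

f(x) = x³ + x - 1
f'(x) = 3x² + 1
x₀ = 0.2

Newton-Raphson formula: x_{n+1} = x_n - f(x_n)/f'(x_n)

Iteration 1:
  f(0.200000) = -0.792000
  f'(0.200000) = 1.120000
  x_1 = 0.200000 - (-0.792000)/1.120000 = 0.907143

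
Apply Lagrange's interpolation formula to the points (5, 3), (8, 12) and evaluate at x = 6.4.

Lagrange interpolation formula:
P(x) = Σ yᵢ × Lᵢ(x)
where Lᵢ(x) = Π_{j≠i} (x - xⱼ)/(xᵢ - xⱼ)

L_0(6.4) = (6.4 - 8)/(5 - 8) = 0.533333
L_1(6.4) = (6.4 - 5)/(8 - 5) = 0.466667

P(6.4) = 3×L_0(6.4) + 12×L_1(6.4)
P(6.4) = 7.200000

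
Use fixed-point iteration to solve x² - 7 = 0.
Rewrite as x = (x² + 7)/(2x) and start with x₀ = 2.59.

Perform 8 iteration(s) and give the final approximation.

Equation: x² - 7 = 0
Fixed-point form: x = (x² + 7)/(2x)
x₀ = 2.59

x_1 = g(2.590000) = 2.646351
x_2 = g(2.646351) = 2.645751
x_3 = g(2.645751) = 2.645751
x_4 = g(2.645751) = 2.645751
x_5 = g(2.645751) = 2.645751
x_6 = g(2.645751) = 2.645751
x_7 = g(2.645751) = 2.645751
x_8 = g(2.645751) = 2.645751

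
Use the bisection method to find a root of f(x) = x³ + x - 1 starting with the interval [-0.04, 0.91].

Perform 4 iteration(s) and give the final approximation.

f(x) = x³ + x - 1
Initial interval: [-0.04, 0.91]

Iteration 1:
  c_1 = (-0.040000 + 0.910000)/2 = 0.435000
  f(c_1) = f(0.435000) = -0.482687
  f(a) × f(c) ≥ 0, new interval: [0.435000, 0.910000]
Iteration 2:
  c_2 = (0.435000 + 0.910000)/2 = 0.672500
  f(c_2) = f(0.672500) = -0.023358
  f(a) × f(c) ≥ 0, new interval: [0.672500, 0.910000]
Iteration 3:
  c_3 = (0.672500 + 0.910000)/2 = 0.791250
  f(c_3) = f(0.791250) = 0.286633
  f(a) × f(c) < 0, new interval: [0.672500, 0.791250]
Iteration 4:
  c_4 = (0.672500 + 0.791250)/2 = 0.731875
  f(c_4) = f(0.731875) = 0.123897
  f(a) × f(c) < 0, new interval: [0.672500, 0.731875]

After 4 iteration(s), the approximation is c_4 = 0.731875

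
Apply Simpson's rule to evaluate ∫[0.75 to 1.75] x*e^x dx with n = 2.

f(x) = x*e^x
a = 0.75, b = 1.75, n = 2
h = (b - a)/n = 0.500000

Simpson's rule: (h/3)[f(x₀) + 4f(x₁) + 2f(x₂) + ... + f(xₙ)]

x_0 = 0.7500, f(x_0) = 1.587750, coefficient = 1
x_1 = 1.2500, f(x_1) = 4.362929, coefficient = 4
x_2 = 1.7500, f(x_2) = 10.070555, coefficient = 1

I ≈ (0.500000/3) × 29.110019 = 4.851670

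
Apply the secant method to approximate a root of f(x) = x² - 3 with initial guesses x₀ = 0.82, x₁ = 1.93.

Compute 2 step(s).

f(x) = x² - 3
x₀ = 0.82, x₁ = 1.93

Secant formula: x_{n+1} = x_n - f(x_n)(x_n - x_{n-1})/(f(x_n) - f(x_{n-1}))

Iteration 1:
  f(0.820000) = -2.327600
  f(1.930000) = 0.724900
  x_2 = 1.930000 - 0.724900×(1.930000 - 0.820000)/(0.724900 - (-2.327600))
       = 1.666400
Iteration 2:
  f(1.930000) = 0.724900
  f(1.666400) = -0.223111
  x_3 = 1.666400 - (-0.223111)×(1.666400 - 1.930000)/(-0.223111 - 0.724900)
       = 1.728437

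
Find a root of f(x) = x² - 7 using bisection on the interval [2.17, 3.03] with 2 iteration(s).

f(x) = x² - 7
Initial interval: [2.17, 3.03]

Iteration 1:
  c_1 = (2.170000 + 3.030000)/2 = 2.600000
  f(c_1) = f(2.600000) = -0.240000
  f(a) × f(c) ≥ 0, new interval: [2.600000, 3.030000]
Iteration 2:
  c_2 = (2.600000 + 3.030000)/2 = 2.815000
  f(c_2) = f(2.815000) = 0.924225
  f(a) × f(c) < 0, new interval: [2.600000, 2.815000]

After 2 iteration(s), the approximation is c_2 = 2.815000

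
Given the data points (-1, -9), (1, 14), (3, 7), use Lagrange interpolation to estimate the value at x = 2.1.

Lagrange interpolation formula:
P(x) = Σ yᵢ × Lᵢ(x)
where Lᵢ(x) = Π_{j≠i} (x - xⱼ)/(xᵢ - xⱼ)

L_0(2.1) = (2.1 - 1)/(-1 - 1) × (2.1 - 3)/(-1 - 3) = -0.123750
L_1(2.1) = (2.1 - (-1))/(1 - (-1)) × (2.1 - 3)/(1 - 3) = 0.697500
L_2(2.1) = (2.1 - (-1))/(3 - (-1)) × (2.1 - 1)/(3 - 1) = 0.426250

P(2.1) = (-9)×L_0(2.1) + 14×L_1(2.1) + 7×L_2(2.1)
P(2.1) = 13.862500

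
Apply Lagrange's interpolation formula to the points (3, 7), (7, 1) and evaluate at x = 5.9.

Lagrange interpolation formula:
P(x) = Σ yᵢ × Lᵢ(x)
where Lᵢ(x) = Π_{j≠i} (x - xⱼ)/(xᵢ - xⱼ)

L_0(5.9) = (5.9 - 7)/(3 - 7) = 0.275000
L_1(5.9) = (5.9 - 3)/(7 - 3) = 0.725000

P(5.9) = 7×L_0(5.9) + 1×L_1(5.9)
P(5.9) = 2.650000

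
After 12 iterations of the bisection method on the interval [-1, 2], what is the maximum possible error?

Bisection error bound: |error| ≤ (b-a)/2^n
|error| ≤ (2 - (-1))/2^12 = 3/2^12
|error| ≤ 0.0007324219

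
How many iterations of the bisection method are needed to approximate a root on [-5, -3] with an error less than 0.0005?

We need (b-a)/2^n ≤ 0.0005
(-3 - (-5))/2^n ≤ 0.0005
2/2^n ≤ 0.0005
2^n ≥ 4000
n ≥ log₂(4000) = 11.97
n ≥ 12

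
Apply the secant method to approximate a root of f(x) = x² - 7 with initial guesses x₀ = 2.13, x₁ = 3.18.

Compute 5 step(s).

f(x) = x² - 7
x₀ = 2.13, x₁ = 3.18

Secant formula: x_{n+1} = x_n - f(x_n)(x_n - x_{n-1})/(f(x_n) - f(x_{n-1}))

Iteration 1:
  f(2.130000) = -2.463100
  f(3.180000) = 3.112400
  x_2 = 3.180000 - 3.112400×(3.180000 - 2.130000)/(3.112400 - (-2.463100))
       = 2.593861
Iteration 2:
  f(3.180000) = 3.112400
  f(2.593861) = -0.271887
  x_3 = 2.593861 - (-0.271887)×(2.593861 - 3.180000)/(-0.271887 - 3.112400)
       = 2.640950
Iteration 3:
  f(2.593861) = -0.271887
  f(2.640950) = -0.025383
  x_4 = 2.640950 - (-0.025383)×(2.640950 - 2.593861)/(-0.025383 - (-0.271887))
       = 2.645799
Iteration 4:
  f(2.640950) = -0.025383
  f(2.645799) = 0.000252
  x_5 = 2.645799 - 0.000252×(2.645799 - 2.640950)/(0.000252 - (-0.025383))
       = 2.645751
Iteration 5:
  f(2.645799) = 0.000252
  f(2.645751) = 0.000000
  x_6 = 2.645751 - 0.000000×(2.645751 - 2.645799)/(0.000000 - 0.000252)
       = 2.645751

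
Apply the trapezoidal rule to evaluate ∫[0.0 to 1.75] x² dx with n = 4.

f(x) = x²
a = 0.0, b = 1.75, n = 4
h = (b - a)/n = 0.437500

Trapezoidal rule: (h/2)[f(x₀) + 2f(x₁) + 2f(x₂) + ... + f(xₙ)]

x_0 = 0.0000, f(x_0) = 0.000000, coefficient = 1
x_1 = 0.4375, f(x_1) = 0.191406, coefficient = 2
x_2 = 0.8750, f(x_2) = 0.765625, coefficient = 2
x_3 = 1.3125, f(x_3) = 1.722656, coefficient = 2
x_4 = 1.7500, f(x_4) = 3.062500, coefficient = 1

I ≈ (0.437500/2) × 8.421875 = 1.842285
Exact value: 1.786458
Error: 0.055827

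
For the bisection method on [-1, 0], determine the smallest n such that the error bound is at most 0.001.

We need (b-a)/2^n ≤ 0.001
(0 - (-1))/2^n ≤ 0.001
1/2^n ≤ 0.001
2^n ≥ 1000
n ≥ log₂(1000) = 9.97
n ≥ 10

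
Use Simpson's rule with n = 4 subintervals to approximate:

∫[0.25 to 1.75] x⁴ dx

f(x) = x⁴
a = 0.25, b = 1.75, n = 4
h = (b - a)/n = 0.375000

Simpson's rule: (h/3)[f(x₀) + 4f(x₁) + 2f(x₂) + ... + f(xₙ)]

x_0 = 0.2500, f(x_0) = 0.003906, coefficient = 1
x_1 = 0.6250, f(x_1) = 0.152588, coefficient = 4
x_2 = 1.0000, f(x_2) = 1.000000, coefficient = 2
x_3 = 1.3750, f(x_3) = 3.574463, coefficient = 4
x_4 = 1.7500, f(x_4) = 9.378906, coefficient = 1

I ≈ (0.375000/3) × 26.291016 = 3.286377
Exact value: 3.282422
Error: 0.003955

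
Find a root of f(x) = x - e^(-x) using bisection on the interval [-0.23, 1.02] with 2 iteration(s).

f(x) = x - e^(-x)
Initial interval: [-0.23, 1.02]

Iteration 1:
  c_1 = (-0.230000 + 1.020000)/2 = 0.395000
  f(c_1) = f(0.395000) = -0.278680
  f(a) × f(c) ≥ 0, new interval: [0.395000, 1.020000]
Iteration 2:
  c_2 = (0.395000 + 1.020000)/2 = 0.707500
  f(c_2) = f(0.707500) = 0.214625
  f(a) × f(c) < 0, new interval: [0.395000, 0.707500]

After 2 iteration(s), the approximation is c_2 = 0.707500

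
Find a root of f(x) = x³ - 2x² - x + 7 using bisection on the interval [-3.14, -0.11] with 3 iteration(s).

f(x) = x³ - 2x² - x + 7
Initial interval: [-3.14, -0.11]

Iteration 1:
  c_1 = (-3.140000 + (-0.110000))/2 = -1.625000
  f(c_1) = f(-1.625000) = -0.947266
  f(a) × f(c) ≥ 0, new interval: [-1.625000, -0.110000]
Iteration 2:
  c_2 = (-1.625000 + (-0.110000))/2 = -0.867500
  f(c_2) = f(-0.867500) = 5.709545
  f(a) × f(c) < 0, new interval: [-1.625000, -0.867500]
Iteration 3:
  c_3 = (-1.625000 + (-0.867500))/2 = -1.246250
  f(c_3) = f(-1.246250) = 3.204372
  f(a) × f(c) < 0, new interval: [-1.625000, -1.246250]

After 3 iteration(s), the approximation is c_3 = -1.246250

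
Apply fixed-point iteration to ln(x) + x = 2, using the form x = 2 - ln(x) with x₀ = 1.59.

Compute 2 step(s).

Equation: ln(x) + x = 2
Fixed-point form: x = 2 - ln(x)
x₀ = 1.59

x_1 = g(1.590000) = 1.536266
x_2 = g(1.536266) = 1.570645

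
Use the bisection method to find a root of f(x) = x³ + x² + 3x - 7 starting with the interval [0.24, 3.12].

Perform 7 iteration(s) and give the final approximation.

f(x) = x³ + x² + 3x - 7
Initial interval: [0.24, 3.12]

Iteration 1:
  c_1 = (0.240000 + 3.120000)/2 = 1.680000
  f(c_1) = f(1.680000) = 5.604032
  f(a) × f(c) < 0, new interval: [0.240000, 1.680000]
Iteration 2:
  c_2 = (0.240000 + 1.680000)/2 = 0.960000
  f(c_2) = f(0.960000) = -2.313664
  f(a) × f(c) ≥ 0, new interval: [0.960000, 1.680000]
Iteration 3:
  c_3 = (0.960000 + 1.680000)/2 = 1.320000
  f(c_3) = f(1.320000) = 1.002368
  f(a) × f(c) < 0, new interval: [0.960000, 1.320000]
Iteration 4:
  c_4 = (0.960000 + 1.320000)/2 = 1.140000
  f(c_4) = f(1.140000) = -0.798856
  f(a) × f(c) ≥ 0, new interval: [1.140000, 1.320000]
Iteration 5:
  c_5 = (1.140000 + 1.320000)/2 = 1.230000
  f(c_5) = f(1.230000) = 0.063767
  f(a) × f(c) < 0, new interval: [1.140000, 1.230000]
Iteration 6:
  c_6 = (1.140000 + 1.230000)/2 = 1.185000
  f(c_6) = f(1.185000) = -0.376768
  f(a) × f(c) ≥ 0, new interval: [1.185000, 1.230000]
Iteration 7:
  c_7 = (1.185000 + 1.230000)/2 = 1.207500
  f(c_7) = f(1.207500) = -0.158841
  f(a) × f(c) ≥ 0, new interval: [1.207500, 1.230000]

After 7 iteration(s), the approximation is c_7 = 1.207500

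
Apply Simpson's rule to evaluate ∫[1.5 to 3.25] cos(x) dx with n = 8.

f(x) = cos(x)
a = 1.5, b = 3.25, n = 8
h = (b - a)/n = 0.218750

Simpson's rule: (h/3)[f(x₀) + 4f(x₁) + 2f(x₂) + ... + f(xₙ)]

x_0 = 1.5000, f(x_0) = 0.070737, coefficient = 1
x_1 = 1.7188, f(x_1) = -0.147414, coefficient = 4
x_2 = 1.9375, f(x_2) = -0.358540, coefficient = 2
x_3 = 2.1562, f(x_3) = -0.552578, coefficient = 4
x_4 = 2.3750, f(x_4) = -0.720278, coefficient = 2
x_5 = 2.5938, f(x_5) = -0.853650, coefficient = 4
x_6 = 2.8125, f(x_6) = -0.946336, coefficient = 2
x_7 = 3.0312, f(x_7) = -0.993918, coefficient = 4
x_8 = 3.2500, f(x_8) = -0.994130, coefficient = 1

I ≈ (0.218750/3) × -15.163944 = -1.105704
Exact value: -1.105690
Error: 0.000014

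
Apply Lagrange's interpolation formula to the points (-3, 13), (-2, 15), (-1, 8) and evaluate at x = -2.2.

Lagrange interpolation formula:
P(x) = Σ yᵢ × Lᵢ(x)
where Lᵢ(x) = Π_{j≠i} (x - xⱼ)/(xᵢ - xⱼ)

L_0(-2.2) = (-2.2 - (-2))/(-3 - (-2)) × (-2.2 - (-1))/(-3 - (-1)) = 0.120000
L_1(-2.2) = (-2.2 - (-3))/(-2 - (-3)) × (-2.2 - (-1))/(-2 - (-1)) = 0.960000
L_2(-2.2) = (-2.2 - (-3))/(-1 - (-3)) × (-2.2 - (-2))/(-1 - (-2)) = -0.080000

P(-2.2) = 13×L_0(-2.2) + 15×L_1(-2.2) + 8×L_2(-2.2)
P(-2.2) = 15.320000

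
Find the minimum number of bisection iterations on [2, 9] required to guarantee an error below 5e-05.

We need (b-a)/2^n ≤ 5e-05
(9 - 2)/2^n ≤ 5e-05
7/2^n ≤ 5e-05
2^n ≥ 140000
n ≥ log₂(140000) = 17.10
n ≥ 18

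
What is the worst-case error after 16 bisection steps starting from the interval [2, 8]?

Bisection error bound: |error| ≤ (b-a)/2^n
|error| ≤ (8 - 2)/2^16 = 6/2^16
|error| ≤ 0.0000915527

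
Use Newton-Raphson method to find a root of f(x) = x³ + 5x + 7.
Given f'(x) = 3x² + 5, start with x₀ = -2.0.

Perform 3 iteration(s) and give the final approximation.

f(x) = x³ + 5x + 7
f'(x) = 3x² + 5
x₀ = -2.0

Newton-Raphson formula: x_{n+1} = x_n - f(x_n)/f'(x_n)

Iteration 1:
  f(-2.000000) = -11.000000
  f'(-2.000000) = 17.000000
  x_1 = -2.000000 - (-11.000000)/17.000000 = -1.352941
Iteration 2:
  f(-1.352941) = -2.241197
  f'(-1.352941) = 10.491349
  x_2 = -1.352941 - (-2.241197)/10.491349 = -1.139318
Iteration 3:
  f(-1.139318) = -0.175475
  f'(-1.139318) = 8.894136
  x_3 = -1.139318 - (-0.175475)/8.894136 = -1.119589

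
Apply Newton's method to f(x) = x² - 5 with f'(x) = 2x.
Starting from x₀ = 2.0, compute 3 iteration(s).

f(x) = x² - 5
f'(x) = 2x
x₀ = 2.0

Newton-Raphson formula: x_{n+1} = x_n - f(x_n)/f'(x_n)

Iteration 1:
  f(2.000000) = -1.000000
  f'(2.000000) = 4.000000
  x_1 = 2.000000 - (-1.000000)/4.000000 = 2.250000
Iteration 2:
  f(2.250000) = 0.062500
  f'(2.250000) = 4.500000
  x_2 = 2.250000 - 0.062500/4.500000 = 2.236111
Iteration 3:
  f(2.236111) = 0.000193
  f'(2.236111) = 4.472222
  x_3 = 2.236111 - 0.000193/4.472222 = 2.236068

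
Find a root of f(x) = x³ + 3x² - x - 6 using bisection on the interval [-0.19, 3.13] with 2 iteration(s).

f(x) = x³ + 3x² - x - 6
Initial interval: [-0.19, 3.13]

Iteration 1:
  c_1 = (-0.190000 + 3.130000)/2 = 1.470000
  f(c_1) = f(1.470000) = 2.189223
  f(a) × f(c) < 0, new interval: [-0.190000, 1.470000]
Iteration 2:
  c_2 = (-0.190000 + 1.470000)/2 = 0.640000
  f(c_2) = f(0.640000) = -5.149056
  f(a) × f(c) ≥ 0, new interval: [0.640000, 1.470000]

After 2 iteration(s), the approximation is c_2 = 0.640000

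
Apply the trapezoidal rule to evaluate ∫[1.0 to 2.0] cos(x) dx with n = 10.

f(x) = cos(x)
a = 1.0, b = 2.0, n = 10
h = (b - a)/n = 0.100000

Trapezoidal rule: (h/2)[f(x₀) + 2f(x₁) + 2f(x₂) + ... + f(xₙ)]

x_0 = 1.0000, f(x_0) = 0.540302, coefficient = 1
x_1 = 1.1000, f(x_1) = 0.453596, coefficient = 2
x_2 = 1.2000, f(x_2) = 0.362358, coefficient = 2
x_3 = 1.3000, f(x_3) = 0.267499, coefficient = 2
x_4 = 1.4000, f(x_4) = 0.169967, coefficient = 2
x_5 = 1.5000, f(x_5) = 0.070737, coefficient = 2
x_6 = 1.6000, f(x_6) = -0.029200, coefficient = 2
x_7 = 1.7000, f(x_7) = -0.128844, coefficient = 2
x_8 = 1.8000, f(x_8) = -0.227202, coefficient = 2
x_9 = 1.9000, f(x_9) = -0.323290, coefficient = 2
x_10 = 2.0000, f(x_10) = -0.416147, coefficient = 1

I ≈ (0.100000/2) × 1.355398 = 0.067770
Exact value: 0.067826
Error: 0.000057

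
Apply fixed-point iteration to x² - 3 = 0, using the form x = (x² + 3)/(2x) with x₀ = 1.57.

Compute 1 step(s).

Equation: x² - 3 = 0
Fixed-point form: x = (x² + 3)/(2x)
x₀ = 1.57

x_1 = g(1.570000) = 1.740414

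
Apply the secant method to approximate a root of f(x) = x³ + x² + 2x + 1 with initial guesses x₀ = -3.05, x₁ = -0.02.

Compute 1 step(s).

f(x) = x³ + x² + 2x + 1
x₀ = -3.05, x₁ = -0.02

Secant formula: x_{n+1} = x_n - f(x_n)(x_n - x_{n-1})/(f(x_n) - f(x_{n-1}))

Iteration 1:
  f(-3.050000) = -24.170125
  f(-0.020000) = 0.960392
  x_2 = -0.020000 - 0.960392×(-0.020000 - (-3.050000))/(0.960392 - (-24.170125))
       = -0.135795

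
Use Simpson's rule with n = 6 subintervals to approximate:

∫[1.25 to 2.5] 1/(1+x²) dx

f(x) = 1/(1+x²)
a = 1.25, b = 2.5, n = 6
h = (b - a)/n = 0.208333

Simpson's rule: (h/3)[f(x₀) + 4f(x₁) + 2f(x₂) + ... + f(xₙ)]

x_0 = 1.2500, f(x_0) = 0.390244, coefficient = 1
x_1 = 1.4583, f(x_1) = 0.319822, coefficient = 4
x_2 = 1.6667, f(x_2) = 0.264706, coefficient = 2
x_3 = 1.8750, f(x_3) = 0.221453, coefficient = 4
x_4 = 2.0833, f(x_4) = 0.187256, coefficient = 2
x_5 = 2.2917, f(x_5) = 0.159956, coefficient = 4
x_6 = 2.5000, f(x_6) = 0.137931, coefficient = 1

I ≈ (0.208333/3) × 4.237024 = 0.294238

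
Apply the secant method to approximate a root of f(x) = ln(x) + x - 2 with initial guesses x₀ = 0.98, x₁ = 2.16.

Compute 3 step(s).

f(x) = ln(x) + x - 2
x₀ = 0.98, x₁ = 2.16

Secant formula: x_{n+1} = x_n - f(x_n)(x_n - x_{n-1})/(f(x_n) - f(x_{n-1}))

Iteration 1:
  f(0.980000) = -1.040203
  f(2.160000) = 0.930108
  x_2 = 2.160000 - 0.930108×(2.160000 - 0.980000)/(0.930108 - (-1.040203))
       = 1.602967
Iteration 2:
  f(2.160000) = 0.930108
  f(1.602967) = 0.074824
  x_3 = 1.602967 - 0.074824×(1.602967 - 2.160000)/(0.074824 - 0.930108)
       = 1.554236
Iteration 3:
  f(1.602967) = 0.074824
  f(1.554236) = -0.004780
  x_4 = 1.554236 - (-0.004780)×(1.554236 - 1.602967)/(-0.004780 - 0.074824)
       = 1.557162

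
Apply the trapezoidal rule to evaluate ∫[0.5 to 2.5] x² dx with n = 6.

f(x) = x²
a = 0.5, b = 2.5, n = 6
h = (b - a)/n = 0.333333

Trapezoidal rule: (h/2)[f(x₀) + 2f(x₁) + 2f(x₂) + ... + f(xₙ)]

x_0 = 0.5000, f(x_0) = 0.250000, coefficient = 1
x_1 = 0.8333, f(x_1) = 0.694444, coefficient = 2
x_2 = 1.1667, f(x_2) = 1.361111, coefficient = 2
x_3 = 1.5000, f(x_3) = 2.250000, coefficient = 2
x_4 = 1.8333, f(x_4) = 3.361111, coefficient = 2
x_5 = 2.1667, f(x_5) = 4.694444, coefficient = 2
x_6 = 2.5000, f(x_6) = 6.250000, coefficient = 1

I ≈ (0.333333/2) × 31.222222 = 5.203704
Exact value: 5.166667
Error: 0.037037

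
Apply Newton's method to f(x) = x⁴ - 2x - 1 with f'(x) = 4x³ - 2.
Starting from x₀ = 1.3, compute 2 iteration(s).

f(x) = x⁴ - 2x - 1
f'(x) = 4x³ - 2
x₀ = 1.3

Newton-Raphson formula: x_{n+1} = x_n - f(x_n)/f'(x_n)

Iteration 1:
  f(1.300000) = -0.743900
  f'(1.300000) = 6.788000
  x_1 = 1.300000 - (-0.743900)/6.788000 = 1.409590
Iteration 2:
  f(1.409590) = 0.128771
  f'(1.409590) = 9.203116
  x_2 = 1.409590 - 0.128771/9.203116 = 1.395598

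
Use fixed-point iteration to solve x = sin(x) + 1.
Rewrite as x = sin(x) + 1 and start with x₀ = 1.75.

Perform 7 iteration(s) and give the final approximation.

Equation: x = sin(x) + 1
Fixed-point form: x = sin(x) + 1
x₀ = 1.75

x_1 = g(1.750000) = 1.983986
x_2 = g(1.983986) = 1.915845
x_3 = g(1.915845) = 1.941059
x_4 = g(1.941059) = 1.932232
x_5 = g(1.932232) = 1.935390
x_6 = g(1.935390) = 1.934269
x_7 = g(1.934269) = 1.934668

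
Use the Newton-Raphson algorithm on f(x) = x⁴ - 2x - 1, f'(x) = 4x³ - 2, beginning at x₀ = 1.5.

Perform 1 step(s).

f(x) = x⁴ - 2x - 1
f'(x) = 4x³ - 2
x₀ = 1.5

Newton-Raphson formula: x_{n+1} = x_n - f(x_n)/f'(x_n)

Iteration 1:
  f(1.500000) = 1.062500
  f'(1.500000) = 11.500000
  x_1 = 1.500000 - 1.062500/11.500000 = 1.407609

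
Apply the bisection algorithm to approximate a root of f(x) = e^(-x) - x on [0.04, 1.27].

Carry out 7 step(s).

f(x) = e^(-x) - x
Initial interval: [0.04, 1.27]

Iteration 1:
  c_1 = (0.040000 + 1.270000)/2 = 0.655000
  f(c_1) = f(0.655000) = -0.135558
  f(a) × f(c) < 0, new interval: [0.040000, 0.655000]
Iteration 2:
  c_2 = (0.040000 + 0.655000)/2 = 0.347500
  f(c_2) = f(0.347500) = 0.358952
  f(a) × f(c) ≥ 0, new interval: [0.347500, 0.655000]
Iteration 3:
  c_3 = (0.347500 + 0.655000)/2 = 0.501250
  f(c_3) = f(0.501250) = 0.104523
  f(a) × f(c) ≥ 0, new interval: [0.501250, 0.655000]
Iteration 4:
  c_4 = (0.501250 + 0.655000)/2 = 0.578125
  f(c_4) = f(0.578125) = -0.017176
  f(a) × f(c) < 0, new interval: [0.501250, 0.578125]
Iteration 5:
  c_5 = (0.501250 + 0.578125)/2 = 0.539687
  f(c_5) = f(0.539687) = 0.043243
  f(a) × f(c) ≥ 0, new interval: [0.539687, 0.578125]
Iteration 6:
  c_6 = (0.539687 + 0.578125)/2 = 0.558906
  f(c_6) = f(0.558906) = 0.012928
  f(a) × f(c) ≥ 0, new interval: [0.558906, 0.578125]
Iteration 7:
  c_7 = (0.558906 + 0.578125)/2 = 0.568516
  f(c_7) = f(0.568516) = -0.002150
  f(a) × f(c) < 0, new interval: [0.558906, 0.568516]

After 7 iteration(s), the approximation is c_7 = 0.568516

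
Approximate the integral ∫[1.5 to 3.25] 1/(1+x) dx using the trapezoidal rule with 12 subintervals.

f(x) = 1/(1+x)
a = 1.5, b = 3.25, n = 12
h = (b - a)/n = 0.145833

Trapezoidal rule: (h/2)[f(x₀) + 2f(x₁) + 2f(x₂) + ... + f(xₙ)]

x_0 = 1.5000, f(x_0) = 0.400000, coefficient = 1
x_1 = 1.6458, f(x_1) = 0.377953, coefficient = 2
x_2 = 1.7917, f(x_2) = 0.358209, coefficient = 2
x_3 = 1.9375, f(x_3) = 0.340426, coefficient = 2
x_4 = 2.0833, f(x_4) = 0.324324, coefficient = 2
x_5 = 2.2292, f(x_5) = 0.309677, coefficient = 2
x_6 = 2.3750, f(x_6) = 0.296296, coefficient = 2
x_7 = 2.5208, f(x_7) = 0.284024, coefficient = 2
x_8 = 2.6667, f(x_8) = 0.272727, coefficient = 2
x_9 = 2.8125, f(x_9) = 0.262295, coefficient = 2
x_10 = 2.9583, f(x_10) = 0.252632, coefficient = 2
x_11 = 3.1042, f(x_11) = 0.243655, coefficient = 2
x_12 = 3.2500, f(x_12) = 0.235294, coefficient = 1

I ≈ (0.145833/2) × 7.279730 = 0.530814
Exact value: 0.530628
Error: 0.000185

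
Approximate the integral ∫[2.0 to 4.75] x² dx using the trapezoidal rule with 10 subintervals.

f(x) = x²
a = 2.0, b = 4.75, n = 10
h = (b - a)/n = 0.275000

Trapezoidal rule: (h/2)[f(x₀) + 2f(x₁) + 2f(x₂) + ... + f(xₙ)]

x_0 = 2.0000, f(x_0) = 4.000000, coefficient = 1
x_1 = 2.2750, f(x_1) = 5.175625, coefficient = 2
x_2 = 2.5500, f(x_2) = 6.502500, coefficient = 2
x_3 = 2.8250, f(x_3) = 7.980625, coefficient = 2
x_4 = 3.1000, f(x_4) = 9.610000, coefficient = 2
x_5 = 3.3750, f(x_5) = 11.390625, coefficient = 2
x_6 = 3.6500, f(x_6) = 13.322500, coefficient = 2
x_7 = 3.9250, f(x_7) = 15.405625, coefficient = 2
x_8 = 4.2000, f(x_8) = 17.640000, coefficient = 2
x_9 = 4.4750, f(x_9) = 20.025625, coefficient = 2
x_10 = 4.7500, f(x_10) = 22.562500, coefficient = 1

I ≈ (0.275000/2) × 240.668750 = 33.091953
Exact value: 33.057292
Error: 0.034661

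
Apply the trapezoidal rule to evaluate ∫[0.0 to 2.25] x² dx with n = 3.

f(x) = x²
a = 0.0, b = 2.25, n = 3
h = (b - a)/n = 0.750000

Trapezoidal rule: (h/2)[f(x₀) + 2f(x₁) + 2f(x₂) + ... + f(xₙ)]

x_0 = 0.0000, f(x_0) = 0.000000, coefficient = 1
x_1 = 0.7500, f(x_1) = 0.562500, coefficient = 2
x_2 = 1.5000, f(x_2) = 2.250000, coefficient = 2
x_3 = 2.2500, f(x_3) = 5.062500, coefficient = 1

I ≈ (0.750000/2) × 10.687500 = 4.007812
Exact value: 3.796875
Error: 0.210938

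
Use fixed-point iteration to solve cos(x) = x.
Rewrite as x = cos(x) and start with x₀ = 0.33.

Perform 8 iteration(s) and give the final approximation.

Equation: cos(x) = x
Fixed-point form: x = cos(x)
x₀ = 0.33

x_1 = g(0.330000) = 0.946042
x_2 = g(0.946042) = 0.584898
x_3 = g(0.584898) = 0.833769
x_4 = g(0.833769) = 0.672090
x_5 = g(0.672090) = 0.782522
x_6 = g(0.782522) = 0.709138
x_7 = g(0.709138) = 0.758924
x_8 = g(0.758924) = 0.725577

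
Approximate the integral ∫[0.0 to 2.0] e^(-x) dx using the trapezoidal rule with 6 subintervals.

f(x) = e^(-x)
a = 0.0, b = 2.0, n = 6
h = (b - a)/n = 0.333333

Trapezoidal rule: (h/2)[f(x₀) + 2f(x₁) + 2f(x₂) + ... + f(xₙ)]

x_0 = 0.0000, f(x_0) = 1.000000, coefficient = 1
x_1 = 0.3333, f(x_1) = 0.716531, coefficient = 2
x_2 = 0.6667, f(x_2) = 0.513417, coefficient = 2
x_3 = 1.0000, f(x_3) = 0.367879, coefficient = 2
x_4 = 1.3333, f(x_4) = 0.263597, coefficient = 2
x_5 = 1.6667, f(x_5) = 0.188876, coefficient = 2
x_6 = 2.0000, f(x_6) = 0.135335, coefficient = 1

I ≈ (0.333333/2) × 5.235937 = 0.872656
Exact value: 0.864665
Error: 0.007991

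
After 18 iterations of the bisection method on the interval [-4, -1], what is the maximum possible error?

Bisection error bound: |error| ≤ (b-a)/2^n
|error| ≤ (-1 - (-4))/2^18 = 3/2^18
|error| ≤ 0.0000114441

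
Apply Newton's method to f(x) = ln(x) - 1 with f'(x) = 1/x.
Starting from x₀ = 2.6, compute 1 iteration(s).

f(x) = ln(x) - 1
f'(x) = 1/x
x₀ = 2.6

Newton-Raphson formula: x_{n+1} = x_n - f(x_n)/f'(x_n)

Iteration 1:
  f(2.600000) = -0.044489
  f'(2.600000) = 0.384615
  x_1 = 2.600000 - (-0.044489)/0.384615 = 2.715670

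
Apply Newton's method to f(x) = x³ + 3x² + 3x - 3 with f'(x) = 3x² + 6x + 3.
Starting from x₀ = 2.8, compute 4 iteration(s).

f(x) = x³ + 3x² + 3x - 3
f'(x) = 3x² + 6x + 3
x₀ = 2.8

Newton-Raphson formula: x_{n+1} = x_n - f(x_n)/f'(x_n)

Iteration 1:
  f(2.800000) = 50.872000
  f'(2.800000) = 43.320000
  x_1 = 2.800000 - 50.872000/43.320000 = 1.625669
Iteration 2:
  f(1.625669) = 14.101733
  f'(1.625669) = 20.682420
  x_2 = 1.625669 - 14.101733/20.682420 = 0.943847
Iteration 3:
  f(0.943847) = 3.344909
  f'(0.943847) = 11.335626
  x_3 = 0.943847 - 3.344909/11.335626 = 0.648768
Iteration 4:
  f(0.648768) = 0.482070
  f'(0.648768) = 8.155307
  x_4 = 0.648768 - 0.482070/8.155307 = 0.589657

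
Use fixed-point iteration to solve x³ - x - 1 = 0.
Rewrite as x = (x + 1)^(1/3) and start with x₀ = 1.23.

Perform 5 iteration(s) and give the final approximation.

Equation: x³ - x - 1 = 0
Fixed-point form: x = (x + 1)^(1/3)
x₀ = 1.23

x_1 = g(1.230000) = 1.306477
x_2 = g(1.306477) = 1.321244
x_3 = g(1.321244) = 1.324058
x_4 = g(1.324058) = 1.324593
x_5 = g(1.324593) = 1.324694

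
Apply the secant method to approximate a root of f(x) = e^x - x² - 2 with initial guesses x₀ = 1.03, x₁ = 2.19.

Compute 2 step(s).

f(x) = e^x - x² - 2
x₀ = 1.03, x₁ = 2.19

Secant formula: x_{n+1} = x_n - f(x_n)(x_n - x_{n-1})/(f(x_n) - f(x_{n-1}))

Iteration 1:
  f(1.030000) = -0.259834
  f(2.190000) = 2.139113
  x_2 = 2.190000 - 2.139113×(2.190000 - 1.030000)/(2.139113 - (-0.259834))
       = 1.155642
Iteration 2:
  f(2.190000) = 2.139113
  f(1.155642) = -0.159447
  x_3 = 1.155642 - (-0.159447)×(1.155642 - 2.190000)/(-0.159447 - 2.139113)
       = 1.227393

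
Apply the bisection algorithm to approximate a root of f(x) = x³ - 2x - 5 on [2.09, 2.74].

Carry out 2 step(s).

f(x) = x³ - 2x - 5
Initial interval: [2.09, 2.74]

Iteration 1:
  c_1 = (2.090000 + 2.740000)/2 = 2.415000
  f(c_1) = f(2.415000) = 4.254823
  f(a) × f(c) < 0, new interval: [2.090000, 2.415000]
Iteration 2:
  c_2 = (2.090000 + 2.415000)/2 = 2.252500
  f(c_2) = f(2.252500) = 1.923636
  f(a) × f(c) < 0, new interval: [2.090000, 2.252500]

After 2 iteration(s), the approximation is c_2 = 2.252500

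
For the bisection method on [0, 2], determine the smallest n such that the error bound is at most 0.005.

We need (b-a)/2^n ≤ 0.005
(2 - 0)/2^n ≤ 0.005
2/2^n ≤ 0.005
2^n ≥ 400
n ≥ log₂(400) = 8.64
n ≥ 9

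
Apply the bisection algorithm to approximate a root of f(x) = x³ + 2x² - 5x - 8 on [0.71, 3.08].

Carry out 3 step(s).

f(x) = x³ + 2x² - 5x - 8
Initial interval: [0.71, 3.08]

Iteration 1:
  c_1 = (0.710000 + 3.080000)/2 = 1.895000
  f(c_1) = f(1.895000) = -3.487958
  f(a) × f(c) ≥ 0, new interval: [1.895000, 3.080000]
Iteration 2:
  c_2 = (1.895000 + 3.080000)/2 = 2.487500
  f(c_2) = f(2.487500) = 7.329607
  f(a) × f(c) < 0, new interval: [1.895000, 2.487500]
Iteration 3:
  c_3 = (1.895000 + 2.487500)/2 = 2.191250
  f(c_3) = f(2.191250) = 1.168358
  f(a) × f(c) < 0, new interval: [1.895000, 2.191250]

After 3 iteration(s), the approximation is c_3 = 2.191250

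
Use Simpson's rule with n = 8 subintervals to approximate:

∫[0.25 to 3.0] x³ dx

f(x) = x³
a = 0.25, b = 3.0, n = 8
h = (b - a)/n = 0.343750

Simpson's rule: (h/3)[f(x₀) + 4f(x₁) + 2f(x₂) + ... + f(xₙ)]

x_0 = 0.2500, f(x_0) = 0.015625, coefficient = 1
x_1 = 0.5938, f(x_1) = 0.209320, coefficient = 4
x_2 = 0.9375, f(x_2) = 0.823975, coefficient = 2
x_3 = 1.2812, f(x_3) = 2.103302, coefficient = 4
x_4 = 1.6250, f(x_4) = 4.291016, coefficient = 2
x_5 = 1.9688, f(x_5) = 7.630829, coefficient = 4
x_6 = 2.3125, f(x_6) = 12.366455, coefficient = 2
x_7 = 2.6562, f(x_7) = 18.741608, coefficient = 4
x_8 = 3.0000, f(x_8) = 27.000000, coefficient = 1

I ≈ (0.343750/3) × 176.718750 = 20.249023
Exact value: 20.249023
Error: 0.000000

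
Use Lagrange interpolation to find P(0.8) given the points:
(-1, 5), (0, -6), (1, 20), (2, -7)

Lagrange interpolation formula:
P(x) = Σ yᵢ × Lᵢ(x)
where Lᵢ(x) = Π_{j≠i} (x - xⱼ)/(xᵢ - xⱼ)

L_0(0.8) = (0.8 - 0)/(-1 - 0) × (0.8 - 1)/(-1 - 1) × (0.8 - 2)/(-1 - 2) = -0.032000
L_1(0.8) = (0.8 - (-1))/(0 - (-1)) × (0.8 - 1)/(0 - 1) × (0.8 - 2)/(0 - 2) = 0.216000
L_2(0.8) = (0.8 - (-1))/(1 - (-1)) × (0.8 - 0)/(1 - 0) × (0.8 - 2)/(1 - 2) = 0.864000
L_3(0.8) = (0.8 - (-1))/(2 - (-1)) × (0.8 - 0)/(2 - 0) × (0.8 - 1)/(2 - 1) = -0.048000

P(0.8) = 5×L_0(0.8) + (-6)×L_1(0.8) + 20×L_2(0.8) + (-7)×L_3(0.8)
P(0.8) = 16.160000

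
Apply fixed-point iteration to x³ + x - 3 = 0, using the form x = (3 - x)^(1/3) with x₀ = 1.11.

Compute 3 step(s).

Equation: x³ + x - 3 = 0
Fixed-point form: x = (3 - x)^(1/3)
x₀ = 1.11

x_1 = g(1.110000) = 1.236386
x_2 = g(1.236386) = 1.208188
x_3 = g(1.208188) = 1.214593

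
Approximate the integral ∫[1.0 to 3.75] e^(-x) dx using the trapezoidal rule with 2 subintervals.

f(x) = e^(-x)
a = 1.0, b = 3.75, n = 2
h = (b - a)/n = 1.375000

Trapezoidal rule: (h/2)[f(x₀) + 2f(x₁) + 2f(x₂) + ... + f(xₙ)]

x_0 = 1.0000, f(x_0) = 0.367879, coefficient = 1
x_1 = 2.3750, f(x_1) = 0.093014, coefficient = 2
x_2 = 3.7500, f(x_2) = 0.023518, coefficient = 1

I ≈ (1.375000/2) × 0.577426 = 0.396980
Exact value: 0.344362
Error: 0.052619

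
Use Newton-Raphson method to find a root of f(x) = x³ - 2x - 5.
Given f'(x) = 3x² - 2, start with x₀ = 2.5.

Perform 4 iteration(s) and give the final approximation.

f(x) = x³ - 2x - 5
f'(x) = 3x² - 2
x₀ = 2.5

Newton-Raphson formula: x_{n+1} = x_n - f(x_n)/f'(x_n)

Iteration 1:
  f(2.500000) = 5.625000
  f'(2.500000) = 16.750000
  x_1 = 2.500000 - 5.625000/16.750000 = 2.164179
Iteration 2:
  f(2.164179) = 0.807945
  f'(2.164179) = 12.051014
  x_2 = 2.164179 - 0.807945/12.051014 = 2.097135
Iteration 3:
  f(2.097135) = 0.028882
  f'(2.097135) = 11.193930
  x_3 = 2.097135 - 0.028882/11.193930 = 2.094555
Iteration 4:
  f(2.094555) = 0.000042
  f'(2.094555) = 11.161485
  x_4 = 2.094555 - 0.000042/11.161485 = 2.094551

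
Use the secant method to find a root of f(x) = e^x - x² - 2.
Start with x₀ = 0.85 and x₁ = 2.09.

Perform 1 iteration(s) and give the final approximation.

f(x) = e^x - x² - 2
x₀ = 0.85, x₁ = 2.09

Secant formula: x_{n+1} = x_n - f(x_n)(x_n - x_{n-1})/(f(x_n) - f(x_{n-1}))

Iteration 1:
  f(0.850000) = -0.382853
  f(2.090000) = 1.716815
  x_2 = 2.090000 - 1.716815×(2.090000 - 0.850000)/(1.716815 - (-0.382853))
       = 1.076101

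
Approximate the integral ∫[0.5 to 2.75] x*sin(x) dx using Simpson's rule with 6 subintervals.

f(x) = x*sin(x)
a = 0.5, b = 2.75, n = 6
h = (b - a)/n = 0.375000

Simpson's rule: (h/3)[f(x₀) + 4f(x₁) + 2f(x₂) + ... + f(xₙ)]

x_0 = 0.5000, f(x_0) = 0.239713, coefficient = 1
x_1 = 0.8750, f(x_1) = 0.671601, coefficient = 4
x_2 = 1.2500, f(x_2) = 1.186231, coefficient = 2
x_3 = 1.6250, f(x_3) = 1.622613, coefficient = 4
x_4 = 2.0000, f(x_4) = 1.818595, coefficient = 2
x_5 = 2.3750, f(x_5) = 1.647502, coefficient = 4
x_6 = 2.7500, f(x_6) = 1.049568, coefficient = 1

I ≈ (0.375000/3) × 23.065796 = 2.883224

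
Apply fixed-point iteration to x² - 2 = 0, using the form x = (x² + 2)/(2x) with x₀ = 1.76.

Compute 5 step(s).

Equation: x² - 2 = 0
Fixed-point form: x = (x² + 2)/(2x)
x₀ = 1.76

x_1 = g(1.760000) = 1.448182
x_2 = g(1.448182) = 1.414612
x_3 = g(1.414612) = 1.414214
x_4 = g(1.414214) = 1.414214
x_5 = g(1.414214) = 1.414214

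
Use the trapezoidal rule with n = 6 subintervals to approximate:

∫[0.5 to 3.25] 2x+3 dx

f(x) = 2x+3
a = 0.5, b = 3.25, n = 6
h = (b - a)/n = 0.458333

Trapezoidal rule: (h/2)[f(x₀) + 2f(x₁) + 2f(x₂) + ... + f(xₙ)]

x_0 = 0.5000, f(x_0) = 4.000000, coefficient = 1
x_1 = 0.9583, f(x_1) = 4.916667, coefficient = 2
x_2 = 1.4167, f(x_2) = 5.833333, coefficient = 2
x_3 = 1.8750, f(x_3) = 6.750000, coefficient = 2
x_4 = 2.3333, f(x_4) = 7.666667, coefficient = 2
x_5 = 2.7917, f(x_5) = 8.583333, coefficient = 2
x_6 = 3.2500, f(x_6) = 9.500000, coefficient = 1

I ≈ (0.458333/2) × 81.000000 = 18.562500
Exact value: 18.562500
Error: 0.000000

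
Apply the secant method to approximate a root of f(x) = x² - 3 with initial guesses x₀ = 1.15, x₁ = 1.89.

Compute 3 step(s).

f(x) = x² - 3
x₀ = 1.15, x₁ = 1.89

Secant formula: x_{n+1} = x_n - f(x_n)(x_n - x_{n-1})/(f(x_n) - f(x_{n-1}))

Iteration 1:
  f(1.150000) = -1.677500
  f(1.890000) = 0.572100
  x_2 = 1.890000 - 0.572100×(1.890000 - 1.150000)/(0.572100 - (-1.677500))
       = 1.701809
Iteration 2:
  f(1.890000) = 0.572100
  f(1.701809) = -0.103845
  x_3 = 1.701809 - (-0.103845)×(1.701809 - 1.890000)/(-0.103845 - 0.572100)
       = 1.730721
Iteration 3:
  f(1.701809) = -0.103845
  f(1.730721) = -0.004605
  x_4 = 1.730721 - (-0.004605)×(1.730721 - 1.701809)/(-0.004605 - (-0.103845))
       = 1.732063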